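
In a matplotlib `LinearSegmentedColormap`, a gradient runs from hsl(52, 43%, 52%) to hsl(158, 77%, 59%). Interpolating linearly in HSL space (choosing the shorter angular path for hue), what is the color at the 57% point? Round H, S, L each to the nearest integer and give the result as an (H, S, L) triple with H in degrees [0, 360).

(112, 62, 56)

Hue arc: Δh = 158 − 52 = 106° (|Δh| ≤ 180, already the shorter path).
H = 52 + 0.57 × (106) = 112.42 → 112°
S = 43 + 0.57 × (77 − 43) = 62.38 → 62%
L = 52 + 0.57 × (59 − 52) = 55.99 → 56%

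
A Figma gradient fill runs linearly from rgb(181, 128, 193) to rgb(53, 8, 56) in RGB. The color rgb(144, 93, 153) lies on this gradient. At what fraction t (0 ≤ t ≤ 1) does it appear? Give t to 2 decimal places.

Invert the lerp on the B channel (largest span, 137): t = (153 − 193) / (56 − 193) = -40/-137 = 0.29197.
Check on R: (144 − 181)/(53 − 181) = 0.2891 ✓

0.29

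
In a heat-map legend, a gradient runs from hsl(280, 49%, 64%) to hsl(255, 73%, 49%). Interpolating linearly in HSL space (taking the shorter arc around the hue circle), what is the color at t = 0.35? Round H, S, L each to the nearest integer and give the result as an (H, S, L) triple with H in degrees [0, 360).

Hue arc: Δh = 255 − 280 = -25° (|Δh| ≤ 180, already the shorter path).
H = 280 + 0.35 × (-25) = 271.25 → 271°
S = 49 + 0.35 × (73 − 49) = 57.4 → 57%
L = 64 + 0.35 × (49 − 64) = 58.75 → 59%

(271, 57, 59)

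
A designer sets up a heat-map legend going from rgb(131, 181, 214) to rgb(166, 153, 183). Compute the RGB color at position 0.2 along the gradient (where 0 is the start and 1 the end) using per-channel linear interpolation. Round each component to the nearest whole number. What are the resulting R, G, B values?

(138, 175, 208)

R = 131 + 0.2 × (166 − 131) = 131 + 0.2 × 35 = 138 → 138
G = 181 + 0.2 × (153 − 181) = 181 + 0.2 × -28 = 175.4 → 175
B = 214 + 0.2 × (183 − 214) = 214 + 0.2 × -31 = 207.8 → 208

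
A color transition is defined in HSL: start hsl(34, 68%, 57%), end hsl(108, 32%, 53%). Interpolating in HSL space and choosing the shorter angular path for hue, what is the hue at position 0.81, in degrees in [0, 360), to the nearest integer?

94

Hue arc: Δh = 108 − 34 = 74° (|Δh| ≤ 180, already the shorter path).
H = 34 + 0.81 × (74) = 93.94 → 94°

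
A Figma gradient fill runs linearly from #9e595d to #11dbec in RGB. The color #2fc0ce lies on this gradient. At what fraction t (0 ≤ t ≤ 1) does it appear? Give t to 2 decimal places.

Invert the lerp on the B channel (largest span, 143): t = (206 − 93) / (236 − 93) = 113/143 = 0.79021.
Check on R: (47 − 158)/(17 − 158) = 0.7872 ✓

0.79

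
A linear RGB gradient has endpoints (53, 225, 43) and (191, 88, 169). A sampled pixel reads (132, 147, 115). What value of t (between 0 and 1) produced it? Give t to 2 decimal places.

Invert the lerp on the R channel (largest span, 138): t = (132 − 53) / (191 − 53) = 79/138 = 0.57246.
Check on G: (147 − 225)/(88 − 225) = 0.5693 ✓

0.57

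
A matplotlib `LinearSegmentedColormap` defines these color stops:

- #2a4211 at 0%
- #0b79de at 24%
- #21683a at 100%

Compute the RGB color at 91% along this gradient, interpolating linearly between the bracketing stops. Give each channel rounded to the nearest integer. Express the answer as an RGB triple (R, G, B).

91% lies between the 24% and 100% stops, so the local fraction is t = (91 − 24)/(100 − 24) = 67/76 ≈ 0.8816.
#0b79de → (11, 121, 222); #21683a → (33, 104, 58).
R = 11 + 0.8816 × (33 − 11) = 30.395 → 30
G = 121 + 0.8816 × (104 − 121) = 106.013 → 106
B = 222 + 0.8816 × (58 − 222) = 77.418 → 77

(30, 106, 77)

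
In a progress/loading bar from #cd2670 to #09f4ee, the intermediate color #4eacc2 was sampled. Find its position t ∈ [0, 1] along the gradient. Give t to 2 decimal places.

Invert the lerp on the G channel (largest span, 206): t = (172 − 38) / (244 − 38) = 134/206 = 0.65049.
Check on R: (78 − 205)/(9 − 205) = 0.648 ✓

0.65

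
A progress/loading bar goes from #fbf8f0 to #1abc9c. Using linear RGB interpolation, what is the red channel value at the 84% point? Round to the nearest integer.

R₁ = 251 (from #fbf8f0), R₂ = 26 (from #1abc9c).
R = 251 + 0.84 × (26 − 251) = 62 → 62

62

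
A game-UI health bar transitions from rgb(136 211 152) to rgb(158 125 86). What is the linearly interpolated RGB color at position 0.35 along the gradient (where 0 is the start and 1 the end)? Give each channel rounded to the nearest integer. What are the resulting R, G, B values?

R = 136 + 0.35 × (158 − 136) = 136 + 0.35 × 22 = 143.7 → 144
G = 211 + 0.35 × (125 − 211) = 211 + 0.35 × -86 = 180.9 → 181
B = 152 + 0.35 × (86 − 152) = 152 + 0.35 × -66 = 128.9 → 129

(144, 181, 129)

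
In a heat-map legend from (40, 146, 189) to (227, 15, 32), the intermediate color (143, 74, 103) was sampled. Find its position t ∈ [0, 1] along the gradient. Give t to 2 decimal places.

Invert the lerp on the R channel (largest span, 187): t = (143 − 40) / (227 − 40) = 103/187 = 0.5508.
Check on G: (74 − 146)/(15 − 146) = 0.5496 ✓

0.55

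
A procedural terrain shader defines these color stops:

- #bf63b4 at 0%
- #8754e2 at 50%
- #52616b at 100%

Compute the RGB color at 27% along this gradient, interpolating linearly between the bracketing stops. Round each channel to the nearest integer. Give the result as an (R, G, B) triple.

27% lies between the 0% and 50% stops, so the local fraction is t = (27 − 0)/(50 − 0) = 27/50 ≈ 0.54.
#bf63b4 → (191, 99, 180); #8754e2 → (135, 84, 226).
R = 191 + 0.54 × (135 − 191) = 160.76 → 161
G = 99 + 0.54 × (84 − 99) = 90.9 → 91
B = 180 + 0.54 × (226 − 180) = 204.84 → 205

(161, 91, 205)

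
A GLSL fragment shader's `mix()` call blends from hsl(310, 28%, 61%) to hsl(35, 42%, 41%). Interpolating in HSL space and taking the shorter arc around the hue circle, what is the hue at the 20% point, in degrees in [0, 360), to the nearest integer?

Hue: 35 − 310 = -275°, but |-275| > 180 so the shorter arc goes the other way: Δh = -275 + 360 = 85°.
H = 310 + 0.2 × (85) = 327 → 327°

327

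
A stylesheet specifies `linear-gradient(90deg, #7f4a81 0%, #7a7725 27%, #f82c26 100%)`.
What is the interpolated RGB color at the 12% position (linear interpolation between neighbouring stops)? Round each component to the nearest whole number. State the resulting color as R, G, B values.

(125, 94, 88)

12% lies between the 0% and 27% stops, so the local fraction is t = (12 − 0)/(27 − 0) = 12/27 ≈ 0.4444.
#7f4a81 → (127, 74, 129); #7a7725 → (122, 119, 37).
R = 127 + 0.4444 × (122 − 127) = 124.778 → 125
G = 74 + 0.4444 × (119 − 74) = 93.998 → 94
B = 129 + 0.4444 × (37 − 129) = 88.115 → 88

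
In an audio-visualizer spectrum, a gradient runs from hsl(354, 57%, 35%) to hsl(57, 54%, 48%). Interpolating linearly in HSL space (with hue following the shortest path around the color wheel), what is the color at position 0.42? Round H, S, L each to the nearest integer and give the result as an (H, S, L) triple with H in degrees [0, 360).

(20, 56, 40)

Hue: 57 − 354 = -297°, but |-297| > 180 so the shorter arc goes the other way: Δh = -297 + 360 = 63°.
H = 354 + 0.42 × (63) = 380.46 → 380 → 380 mod 360 = 20°
S = 57 + 0.42 × (54 − 57) = 55.74 → 56%
L = 35 + 0.42 × (48 − 35) = 40.46 → 40%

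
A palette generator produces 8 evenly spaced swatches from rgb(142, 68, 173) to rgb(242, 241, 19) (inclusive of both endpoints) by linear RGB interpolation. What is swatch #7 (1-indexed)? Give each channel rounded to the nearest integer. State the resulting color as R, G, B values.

(228, 216, 41)

With 8 swatches and endpoints inclusive, swatch 7 sits at t = (7 − 1)/(8 − 1) = 6/7 ≈ 0.8571.
R = 142 + 0.8571 × (242 − 142) = 227.71 → 228
G = 68 + 0.8571 × (241 − 68) = 216.278 → 216
B = 173 + 0.8571 × (19 − 173) = 41.007 → 41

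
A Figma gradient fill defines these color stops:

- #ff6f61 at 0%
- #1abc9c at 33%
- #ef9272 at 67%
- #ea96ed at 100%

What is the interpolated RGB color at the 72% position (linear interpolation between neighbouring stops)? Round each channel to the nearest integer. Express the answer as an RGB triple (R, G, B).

(238, 147, 133)

72% lies between the 67% and 100% stops, so the local fraction is t = (72 − 67)/(100 − 67) = 5/33 ≈ 0.1515.
#ef9272 → (239, 146, 114); #ea96ed → (234, 150, 237).
R = 239 + 0.1515 × (234 − 239) = 238.243 → 238
G = 146 + 0.1515 × (150 − 146) = 146.606 → 147
B = 114 + 0.1515 × (237 − 114) = 132.635 → 133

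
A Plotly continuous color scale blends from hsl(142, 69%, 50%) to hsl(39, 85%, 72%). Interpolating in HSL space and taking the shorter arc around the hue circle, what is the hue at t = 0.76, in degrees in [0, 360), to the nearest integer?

64

Hue arc: Δh = 39 − 142 = -103° (|Δh| ≤ 180, already the shorter path).
H = 142 + 0.76 × (-103) = 63.72 → 64°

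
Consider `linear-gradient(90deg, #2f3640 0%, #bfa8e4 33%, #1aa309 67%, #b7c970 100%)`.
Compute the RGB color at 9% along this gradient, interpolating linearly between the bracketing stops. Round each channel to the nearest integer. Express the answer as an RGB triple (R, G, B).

(86, 85, 109)

9% lies between the 0% and 33% stops, so the local fraction is t = (9 − 0)/(33 − 0) = 9/33 ≈ 0.2727.
#2f3640 → (47, 54, 64); #bfa8e4 → (191, 168, 228).
R = 47 + 0.2727 × (191 − 47) = 86.269 → 86
G = 54 + 0.2727 × (168 − 54) = 85.088 → 85
B = 64 + 0.2727 × (228 − 64) = 108.723 → 109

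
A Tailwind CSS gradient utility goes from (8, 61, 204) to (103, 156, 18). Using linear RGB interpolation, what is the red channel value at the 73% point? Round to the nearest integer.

77

R = 8 + 0.73 × (103 − 8) = 77.35 → 77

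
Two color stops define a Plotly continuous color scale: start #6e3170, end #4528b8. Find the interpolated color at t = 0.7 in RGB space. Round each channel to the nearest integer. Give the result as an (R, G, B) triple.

(81, 43, 162)

#6e3170 → (110, 49, 112); #4528b8 → (69, 40, 184).
R = 110 + 0.7 × (69 − 110) = 110 + 0.7 × -41 = 81.3 → 81
G = 49 + 0.7 × (40 − 49) = 49 + 0.7 × -9 = 42.7 → 43
B = 112 + 0.7 × (184 − 112) = 112 + 0.7 × 72 = 162.4 → 162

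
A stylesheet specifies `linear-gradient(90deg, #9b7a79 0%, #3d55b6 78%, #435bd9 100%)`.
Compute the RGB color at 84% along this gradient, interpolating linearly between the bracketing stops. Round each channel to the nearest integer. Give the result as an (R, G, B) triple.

(63, 87, 192)

84% lies between the 78% and 100% stops, so the local fraction is t = (84 − 78)/(100 − 78) = 6/22 ≈ 0.2727.
#3d55b6 → (61, 85, 182); #435bd9 → (67, 91, 217).
R = 61 + 0.2727 × (67 − 61) = 62.636 → 63
G = 85 + 0.2727 × (91 − 85) = 86.636 → 87
B = 182 + 0.2727 × (217 − 182) = 191.544 → 192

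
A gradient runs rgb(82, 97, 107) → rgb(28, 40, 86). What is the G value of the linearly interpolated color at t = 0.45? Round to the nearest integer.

G = 97 + 0.45 × (40 − 97) = 71.35 → 71

71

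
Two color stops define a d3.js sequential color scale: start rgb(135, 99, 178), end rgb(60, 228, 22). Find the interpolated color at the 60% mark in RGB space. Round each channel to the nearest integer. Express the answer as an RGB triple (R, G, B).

60% corresponds to t = 0.6.
R = 135 + 0.6 × (60 − 135) = 135 + 0.6 × -75 = 90 → 90
G = 99 + 0.6 × (228 − 99) = 99 + 0.6 × 129 = 176.4 → 176
B = 178 + 0.6 × (22 − 178) = 178 + 0.6 × -156 = 84.4 → 84

(90, 176, 84)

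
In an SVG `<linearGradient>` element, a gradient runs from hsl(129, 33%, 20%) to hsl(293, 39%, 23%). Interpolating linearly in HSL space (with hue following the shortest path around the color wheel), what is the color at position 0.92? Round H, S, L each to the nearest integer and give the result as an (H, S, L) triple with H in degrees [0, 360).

Hue arc: Δh = 293 − 129 = 164° (|Δh| ≤ 180, already the shorter path).
H = 129 + 0.92 × (164) = 279.88 → 280°
S = 33 + 0.92 × (39 − 33) = 38.52 → 39%
L = 20 + 0.92 × (23 − 20) = 22.76 → 23%

(280, 39, 23)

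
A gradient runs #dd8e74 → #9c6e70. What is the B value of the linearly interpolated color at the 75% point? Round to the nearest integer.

B₁ = 116 (from #dd8e74), B₂ = 112 (from #9c6e70).
B = 116 + 0.75 × (112 − 116) = 113 → 113

113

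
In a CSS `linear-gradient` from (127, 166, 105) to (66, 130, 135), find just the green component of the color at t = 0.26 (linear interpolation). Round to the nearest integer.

G = 166 + 0.26 × (130 − 166) = 156.64 → 157

157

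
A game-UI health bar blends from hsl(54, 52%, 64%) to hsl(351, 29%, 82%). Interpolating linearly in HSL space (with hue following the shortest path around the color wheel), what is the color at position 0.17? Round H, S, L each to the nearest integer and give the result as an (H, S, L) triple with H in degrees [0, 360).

(43, 48, 67)

Hue: 351 − 54 = 297°, but |297| > 180 so the shorter arc goes the other way: Δh = 297 − 360 = -63°.
H = 54 + 0.17 × (-63) = 43.29 → 43°
S = 52 + 0.17 × (29 − 52) = 48.09 → 48%
L = 64 + 0.17 × (82 − 64) = 67.06 → 67%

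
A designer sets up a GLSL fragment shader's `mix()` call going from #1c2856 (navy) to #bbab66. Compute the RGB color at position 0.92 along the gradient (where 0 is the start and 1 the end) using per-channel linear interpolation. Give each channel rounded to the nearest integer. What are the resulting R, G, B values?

#1c2856 → (28, 40, 86); #bbab66 → (187, 171, 102).
R = 28 + 0.92 × (187 − 28) = 28 + 0.92 × 159 = 174.28 → 174
G = 40 + 0.92 × (171 − 40) = 40 + 0.92 × 131 = 160.52 → 161
B = 86 + 0.92 × (102 − 86) = 86 + 0.92 × 16 = 100.72 → 101

(174, 161, 101)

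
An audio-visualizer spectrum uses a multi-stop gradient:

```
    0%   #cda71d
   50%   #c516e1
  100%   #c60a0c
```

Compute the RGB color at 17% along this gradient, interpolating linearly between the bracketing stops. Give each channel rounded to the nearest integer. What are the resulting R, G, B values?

(202, 118, 96)

17% lies between the 0% and 50% stops, so the local fraction is t = (17 − 0)/(50 − 0) = 17/50 ≈ 0.34.
#cda71d → (205, 167, 29); #c516e1 → (197, 22, 225).
R = 205 + 0.34 × (197 − 205) = 202.28 → 202
G = 167 + 0.34 × (22 − 167) = 117.7 → 118
B = 29 + 0.34 × (225 − 29) = 95.64 → 96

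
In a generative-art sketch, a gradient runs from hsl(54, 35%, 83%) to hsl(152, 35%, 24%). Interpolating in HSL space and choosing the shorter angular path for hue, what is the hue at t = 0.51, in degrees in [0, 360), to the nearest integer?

104

Hue arc: Δh = 152 − 54 = 98° (|Δh| ≤ 180, already the shorter path).
H = 54 + 0.51 × (98) = 103.98 → 104°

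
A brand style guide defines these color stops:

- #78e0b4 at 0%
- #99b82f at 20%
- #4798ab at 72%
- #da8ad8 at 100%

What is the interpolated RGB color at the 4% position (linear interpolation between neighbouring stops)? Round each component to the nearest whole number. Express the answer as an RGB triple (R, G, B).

(127, 216, 153)

4% lies between the 0% and 20% stops, so the local fraction is t = (4 − 0)/(20 − 0) = 4/20 ≈ 0.2.
#78e0b4 → (120, 224, 180); #99b82f → (153, 184, 47).
R = 120 + 0.2 × (153 − 120) = 126.6 → 127
G = 224 + 0.2 × (184 − 224) = 216 → 216
B = 180 + 0.2 × (47 − 180) = 153.4 → 153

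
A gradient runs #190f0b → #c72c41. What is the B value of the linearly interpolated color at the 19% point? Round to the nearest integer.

B₁ = 11 (from #190f0b), B₂ = 65 (from #c72c41).
B = 11 + 0.19 × (65 − 11) = 21.26 → 21

21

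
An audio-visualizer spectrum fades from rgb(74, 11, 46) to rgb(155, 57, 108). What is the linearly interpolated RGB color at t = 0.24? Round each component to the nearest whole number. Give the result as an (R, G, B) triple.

(93, 22, 61)

R = 74 + 0.24 × (155 − 74) = 74 + 0.24 × 81 = 93.44 → 93
G = 11 + 0.24 × (57 − 11) = 11 + 0.24 × 46 = 22.04 → 22
B = 46 + 0.24 × (108 − 46) = 46 + 0.24 × 62 = 60.88 → 61
So the blended color is (93, 22, 61), about #5d163d.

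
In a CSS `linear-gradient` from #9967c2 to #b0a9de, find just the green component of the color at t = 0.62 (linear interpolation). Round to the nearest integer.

G₁ = 103 (from #9967c2), G₂ = 169 (from #b0a9de).
G = 103 + 0.62 × (169 − 103) = 143.92 → 144

144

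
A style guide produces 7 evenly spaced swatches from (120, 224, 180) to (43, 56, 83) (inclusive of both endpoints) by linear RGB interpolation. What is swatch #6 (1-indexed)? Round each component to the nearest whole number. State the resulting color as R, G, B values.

(56, 84, 99)

With 7 swatches and endpoints inclusive, swatch 6 sits at t = (6 − 1)/(7 − 1) = 5/6 ≈ 0.8333.
R = 120 + 0.8333 × (43 − 120) = 55.836 → 56
G = 224 + 0.8333 × (56 − 224) = 84.006 → 84
B = 180 + 0.8333 × (83 − 180) = 99.17 → 99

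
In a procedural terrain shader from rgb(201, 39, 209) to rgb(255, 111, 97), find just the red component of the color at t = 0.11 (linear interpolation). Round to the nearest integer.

R = 201 + 0.11 × (255 − 201) = 206.94 → 207

207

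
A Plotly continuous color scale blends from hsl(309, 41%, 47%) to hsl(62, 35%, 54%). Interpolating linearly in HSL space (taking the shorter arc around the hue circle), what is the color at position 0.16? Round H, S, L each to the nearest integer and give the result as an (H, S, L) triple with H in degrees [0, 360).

Hue: 62 − 309 = -247°, but |-247| > 180 so the shorter arc goes the other way: Δh = -247 + 360 = 113°.
H = 309 + 0.16 × (113) = 327.08 → 327°
S = 41 + 0.16 × (35 − 41) = 40.04 → 40%
L = 47 + 0.16 × (54 − 47) = 48.12 → 48%

(327, 40, 48)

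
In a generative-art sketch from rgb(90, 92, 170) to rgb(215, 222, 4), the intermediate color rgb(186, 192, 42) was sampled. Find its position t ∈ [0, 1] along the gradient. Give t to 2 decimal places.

0.77

Invert the lerp on the B channel (largest span, 166): t = (42 − 170) / (4 − 170) = -128/-166 = 0.77108.
Check on R: (186 − 90)/(215 − 90) = 0.768 ✓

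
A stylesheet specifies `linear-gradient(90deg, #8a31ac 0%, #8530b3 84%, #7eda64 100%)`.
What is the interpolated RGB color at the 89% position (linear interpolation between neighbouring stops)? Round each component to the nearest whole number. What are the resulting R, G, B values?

(131, 101, 154)

89% lies between the 84% and 100% stops, so the local fraction is t = (89 − 84)/(100 − 84) = 5/16 ≈ 0.3125.
#8530b3 → (133, 48, 179); #7eda64 → (126, 218, 100).
R = 133 + 0.3125 × (126 − 133) = 130.812 → 131
G = 48 + 0.3125 × (218 − 48) = 101.125 → 101
B = 179 + 0.3125 × (100 − 179) = 154.312 → 154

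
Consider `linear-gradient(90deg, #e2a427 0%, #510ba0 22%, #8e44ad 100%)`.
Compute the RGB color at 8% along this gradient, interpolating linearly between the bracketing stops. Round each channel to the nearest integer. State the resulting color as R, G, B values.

(173, 108, 83)

8% lies between the 0% and 22% stops, so the local fraction is t = (8 − 0)/(22 − 0) = 8/22 ≈ 0.3636.
#e2a427 → (226, 164, 39); #510ba0 → (81, 11, 160).
R = 226 + 0.3636 × (81 − 226) = 173.278 → 173
G = 164 + 0.3636 × (11 − 164) = 108.369 → 108
B = 39 + 0.3636 × (160 − 39) = 82.996 → 83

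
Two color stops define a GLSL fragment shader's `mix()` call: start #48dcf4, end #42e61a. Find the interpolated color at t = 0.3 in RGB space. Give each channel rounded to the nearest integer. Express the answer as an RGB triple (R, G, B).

(70, 223, 179)

#48dcf4 → (72, 220, 244); #42e61a → (66, 230, 26).
R = 72 + 0.3 × (66 − 72) = 72 + 0.3 × -6 = 70.2 → 70
G = 220 + 0.3 × (230 − 220) = 220 + 0.3 × 10 = 223 → 223
B = 244 + 0.3 × (26 − 244) = 244 + 0.3 × -218 = 178.6 → 179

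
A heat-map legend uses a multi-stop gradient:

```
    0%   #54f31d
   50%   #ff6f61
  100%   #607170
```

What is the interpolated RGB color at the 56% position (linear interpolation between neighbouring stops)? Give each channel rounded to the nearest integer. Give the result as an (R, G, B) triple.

56% lies between the 50% and 100% stops, so the local fraction is t = (56 − 50)/(100 − 50) = 6/50 ≈ 0.12.
#ff6f61 → (255, 111, 97); #607170 → (96, 113, 112).
R = 255 + 0.12 × (96 − 255) = 235.92 → 236
G = 111 + 0.12 × (113 − 111) = 111.24 → 111
B = 97 + 0.12 × (112 − 97) = 98.8 → 99

(236, 111, 99)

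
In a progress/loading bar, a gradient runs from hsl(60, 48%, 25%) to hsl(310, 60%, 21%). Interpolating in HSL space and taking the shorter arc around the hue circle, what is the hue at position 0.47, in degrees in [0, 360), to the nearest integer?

Hue: 310 − 60 = 250°, but |250| > 180 so the shorter arc goes the other way: Δh = 250 − 360 = -110°.
H = 60 + 0.47 × (-110) = 8.3 → 8°

8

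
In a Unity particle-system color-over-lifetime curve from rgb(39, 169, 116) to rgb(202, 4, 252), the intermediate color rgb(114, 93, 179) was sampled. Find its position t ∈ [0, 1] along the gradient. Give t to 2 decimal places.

0.46

Invert the lerp on the G channel (largest span, 165): t = (93 − 169) / (4 − 169) = -76/-165 = 0.46061.
Check on R: (114 − 39)/(202 − 39) = 0.4601 ✓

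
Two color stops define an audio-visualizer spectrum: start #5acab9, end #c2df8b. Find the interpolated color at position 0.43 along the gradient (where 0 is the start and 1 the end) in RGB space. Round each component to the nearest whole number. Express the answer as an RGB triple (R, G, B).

#5acab9 → (90, 202, 185); #c2df8b → (194, 223, 139).
R = 90 + 0.43 × (194 − 90) = 90 + 0.43 × 104 = 134.72 → 135
G = 202 + 0.43 × (223 − 202) = 202 + 0.43 × 21 = 211.03 → 211
B = 185 + 0.43 × (139 − 185) = 185 + 0.43 × -46 = 165.22 → 165
So the blended color is (135, 211, 165), about #87d3a5.

(135, 211, 165)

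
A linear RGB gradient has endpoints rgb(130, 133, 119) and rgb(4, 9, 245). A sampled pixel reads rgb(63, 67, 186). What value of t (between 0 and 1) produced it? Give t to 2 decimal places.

0.53

Invert the lerp on the R channel (largest span, 126): t = (63 − 130) / (4 − 130) = -67/-126 = 0.53175.
Check on G: (67 − 133)/(9 − 133) = 0.5323 ✓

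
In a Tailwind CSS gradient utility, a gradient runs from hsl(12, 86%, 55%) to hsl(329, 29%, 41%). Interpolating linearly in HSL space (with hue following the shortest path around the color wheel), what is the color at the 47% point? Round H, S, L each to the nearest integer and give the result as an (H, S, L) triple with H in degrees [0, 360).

(352, 59, 48)

Hue: 329 − 12 = 317°, but |317| > 180 so the shorter arc goes the other way: Δh = 317 − 360 = -43°.
H = 12 + 0.47 × (-43) = -8.21 → -8 → -8 mod 360 = 352°
S = 86 + 0.47 × (29 − 86) = 59.21 → 59%
L = 55 + 0.47 × (41 − 55) = 48.42 → 48%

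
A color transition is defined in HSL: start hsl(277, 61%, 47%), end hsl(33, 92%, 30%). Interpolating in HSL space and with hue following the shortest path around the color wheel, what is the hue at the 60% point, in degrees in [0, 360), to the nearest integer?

347

Hue: 33 − 277 = -244°, but |-244| > 180 so the shorter arc goes the other way: Δh = -244 + 360 = 116°.
H = 277 + 0.6 × (116) = 346.6 → 347°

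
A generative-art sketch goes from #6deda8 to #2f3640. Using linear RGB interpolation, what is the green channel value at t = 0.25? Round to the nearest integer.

191

G₁ = 237 (from #6deda8), G₂ = 54 (from #2f3640).
G = 237 + 0.25 × (54 − 237) = 191.25 → 191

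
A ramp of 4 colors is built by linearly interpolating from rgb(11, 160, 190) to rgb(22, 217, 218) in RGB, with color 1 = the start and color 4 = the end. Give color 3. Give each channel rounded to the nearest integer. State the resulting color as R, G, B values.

With 4 swatches and endpoints inclusive, swatch 3 sits at t = (3 − 1)/(4 − 1) = 2/3 ≈ 0.6667.
R = 11 + 0.6667 × (22 − 11) = 18.334 → 18
G = 160 + 0.6667 × (217 − 160) = 198.002 → 198
B = 190 + 0.6667 × (218 − 190) = 208.668 → 209

(18, 198, 209)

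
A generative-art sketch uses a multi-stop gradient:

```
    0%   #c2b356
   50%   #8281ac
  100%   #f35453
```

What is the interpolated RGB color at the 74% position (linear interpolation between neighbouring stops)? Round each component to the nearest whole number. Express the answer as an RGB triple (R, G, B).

(184, 107, 129)

74% lies between the 50% and 100% stops, so the local fraction is t = (74 − 50)/(100 − 50) = 24/50 ≈ 0.48.
#8281ac → (130, 129, 172); #f35453 → (243, 84, 83).
R = 130 + 0.48 × (243 − 130) = 184.24 → 184
G = 129 + 0.48 × (84 − 129) = 107.4 → 107
B = 172 + 0.48 × (83 − 172) = 129.28 → 129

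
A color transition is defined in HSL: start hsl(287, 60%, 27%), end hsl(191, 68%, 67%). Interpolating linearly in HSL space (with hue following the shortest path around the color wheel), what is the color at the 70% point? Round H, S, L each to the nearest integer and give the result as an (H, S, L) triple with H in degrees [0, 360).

Hue arc: Δh = 191 − 287 = -96° (|Δh| ≤ 180, already the shorter path).
H = 287 + 0.7 × (-96) = 219.8 → 220°
S = 60 + 0.7 × (68 − 60) = 65.6 → 66%
L = 27 + 0.7 × (67 − 27) = 55 → 55%

(220, 66, 55)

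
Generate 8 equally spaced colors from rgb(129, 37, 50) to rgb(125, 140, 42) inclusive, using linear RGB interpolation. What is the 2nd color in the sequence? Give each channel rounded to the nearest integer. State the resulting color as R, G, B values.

(128, 52, 49)

With 8 swatches and endpoints inclusive, swatch 2 sits at t = (2 − 1)/(8 − 1) = 1/7 ≈ 0.1429.
R = 129 + 0.1429 × (125 − 129) = 128.428 → 128
G = 37 + 0.1429 × (140 − 37) = 51.719 → 52
B = 50 + 0.1429 × (42 − 50) = 48.857 → 49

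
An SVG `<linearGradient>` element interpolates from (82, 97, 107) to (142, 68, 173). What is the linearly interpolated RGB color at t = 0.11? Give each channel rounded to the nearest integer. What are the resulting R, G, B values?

R = 82 + 0.11 × (142 − 82) = 82 + 0.11 × 60 = 88.6 → 89
G = 97 + 0.11 × (68 − 97) = 97 + 0.11 × -29 = 93.81 → 94
B = 107 + 0.11 × (173 − 107) = 107 + 0.11 × 66 = 114.26 → 114
So the blended color is (89, 94, 114), about #595e72.

(89, 94, 114)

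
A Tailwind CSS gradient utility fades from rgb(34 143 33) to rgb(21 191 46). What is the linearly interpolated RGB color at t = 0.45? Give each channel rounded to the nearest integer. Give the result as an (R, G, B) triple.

R = 34 + 0.45 × (21 − 34) = 34 + 0.45 × -13 = 28.15 → 28
G = 143 + 0.45 × (191 − 143) = 143 + 0.45 × 48 = 164.6 → 165
B = 33 + 0.45 × (46 − 33) = 33 + 0.45 × 13 = 38.85 → 39
So the blended color is (28, 165, 39), about #1ca527.

(28, 165, 39)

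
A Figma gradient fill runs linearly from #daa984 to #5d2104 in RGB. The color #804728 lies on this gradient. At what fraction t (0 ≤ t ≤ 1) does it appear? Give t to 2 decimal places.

Invert the lerp on the G channel (largest span, 136): t = (71 − 169) / (33 − 169) = -98/-136 = 0.72059.
Check on R: (128 − 218)/(93 − 218) = 0.72 ✓

0.72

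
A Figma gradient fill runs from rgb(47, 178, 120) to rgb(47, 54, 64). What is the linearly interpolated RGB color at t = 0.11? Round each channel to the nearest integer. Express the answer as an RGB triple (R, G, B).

R = 47 + 0.11 × (47 − 47) = 47 + 0.11 × 0 = 47 → 47
G = 178 + 0.11 × (54 − 178) = 178 + 0.11 × -124 = 164.36 → 164
B = 120 + 0.11 × (64 − 120) = 120 + 0.11 × -56 = 113.84 → 114
So the blended color is (47, 164, 114), about #2fa472.

(47, 164, 114)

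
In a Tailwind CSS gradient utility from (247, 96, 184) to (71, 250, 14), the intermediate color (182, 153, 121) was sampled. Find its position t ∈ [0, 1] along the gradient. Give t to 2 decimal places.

0.37

Invert the lerp on the R channel (largest span, 176): t = (182 − 247) / (71 − 247) = -65/-176 = 0.36932.
Check on G: (153 − 96)/(250 − 96) = 0.3701 ✓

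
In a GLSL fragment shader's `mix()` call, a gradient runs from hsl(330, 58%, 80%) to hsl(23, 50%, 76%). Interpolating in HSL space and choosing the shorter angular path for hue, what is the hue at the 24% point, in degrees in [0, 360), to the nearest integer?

343

Hue: 23 − 330 = -307°, but |-307| > 180 so the shorter arc goes the other way: Δh = -307 + 360 = 53°.
H = 330 + 0.24 × (53) = 342.72 → 343°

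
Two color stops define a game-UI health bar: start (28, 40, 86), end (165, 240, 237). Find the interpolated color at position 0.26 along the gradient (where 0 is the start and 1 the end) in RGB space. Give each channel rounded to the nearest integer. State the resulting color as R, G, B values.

R = 28 + 0.26 × (165 − 28) = 28 + 0.26 × 137 = 63.62 → 64
G = 40 + 0.26 × (240 − 40) = 40 + 0.26 × 200 = 92 → 92
B = 86 + 0.26 × (237 − 86) = 86 + 0.26 × 151 = 125.26 → 125
So the blended color is (64, 92, 125), about #405c7d.

(64, 92, 125)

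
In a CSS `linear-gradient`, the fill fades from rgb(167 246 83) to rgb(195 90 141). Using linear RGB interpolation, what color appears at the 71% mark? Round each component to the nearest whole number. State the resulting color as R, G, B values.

(187, 135, 124)

71% corresponds to t = 0.71.
R = 167 + 0.71 × (195 − 167) = 167 + 0.71 × 28 = 186.88 → 187
G = 246 + 0.71 × (90 − 246) = 246 + 0.71 × -156 = 135.24 → 135
B = 83 + 0.71 × (141 − 83) = 83 + 0.71 × 58 = 124.18 → 124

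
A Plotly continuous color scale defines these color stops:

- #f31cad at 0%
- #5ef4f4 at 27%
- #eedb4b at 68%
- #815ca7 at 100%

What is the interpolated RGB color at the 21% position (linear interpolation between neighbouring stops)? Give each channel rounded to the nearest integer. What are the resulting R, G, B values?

(127, 196, 228)

21% lies between the 0% and 27% stops, so the local fraction is t = (21 − 0)/(27 − 0) = 21/27 ≈ 0.7778.
#f31cad → (243, 28, 173); #5ef4f4 → (94, 244, 244).
R = 243 + 0.7778 × (94 − 243) = 127.108 → 127
G = 28 + 0.7778 × (244 − 28) = 196.005 → 196
B = 173 + 0.7778 × (244 − 173) = 228.224 → 228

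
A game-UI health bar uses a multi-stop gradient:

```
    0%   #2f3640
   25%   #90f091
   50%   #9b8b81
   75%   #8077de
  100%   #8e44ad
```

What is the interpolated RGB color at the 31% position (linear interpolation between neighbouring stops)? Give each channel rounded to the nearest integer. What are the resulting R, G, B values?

31% lies between the 25% and 50% stops, so the local fraction is t = (31 − 25)/(50 − 25) = 6/25 ≈ 0.24.
#90f091 → (144, 240, 145); #9b8b81 → (155, 139, 129).
R = 144 + 0.24 × (155 − 144) = 146.64 → 147
G = 240 + 0.24 × (139 − 240) = 215.76 → 216
B = 145 + 0.24 × (129 − 145) = 141.16 → 141

(147, 216, 141)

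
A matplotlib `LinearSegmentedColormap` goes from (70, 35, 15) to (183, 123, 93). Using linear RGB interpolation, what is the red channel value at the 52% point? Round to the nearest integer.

R = 70 + 0.52 × (183 − 70) = 128.76 → 129

129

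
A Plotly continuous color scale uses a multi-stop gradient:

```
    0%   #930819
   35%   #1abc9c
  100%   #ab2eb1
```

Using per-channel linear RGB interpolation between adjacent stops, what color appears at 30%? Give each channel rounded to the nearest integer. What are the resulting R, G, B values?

30% lies between the 0% and 35% stops, so the local fraction is t = (30 − 0)/(35 − 0) = 30/35 ≈ 0.8571.
#930819 → (147, 8, 25); #1abc9c → (26, 188, 156).
R = 147 + 0.8571 × (26 − 147) = 43.291 → 43
G = 8 + 0.8571 × (188 − 8) = 162.278 → 162
B = 25 + 0.8571 × (156 − 25) = 137.28 → 137

(43, 162, 137)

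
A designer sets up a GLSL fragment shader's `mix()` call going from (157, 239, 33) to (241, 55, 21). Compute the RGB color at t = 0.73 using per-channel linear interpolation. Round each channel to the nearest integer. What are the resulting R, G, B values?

(218, 105, 24)

R = 157 + 0.73 × (241 − 157) = 157 + 0.73 × 84 = 218.32 → 218
G = 239 + 0.73 × (55 − 239) = 239 + 0.73 × -184 = 104.68 → 105
B = 33 + 0.73 × (21 − 33) = 33 + 0.73 × -12 = 24.24 → 24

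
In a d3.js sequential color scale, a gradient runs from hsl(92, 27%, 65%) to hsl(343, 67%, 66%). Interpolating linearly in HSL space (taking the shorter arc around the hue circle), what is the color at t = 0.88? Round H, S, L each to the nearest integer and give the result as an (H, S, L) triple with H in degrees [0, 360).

Hue: 343 − 92 = 251°, but |251| > 180 so the shorter arc goes the other way: Δh = 251 − 360 = -109°.
H = 92 + 0.88 × (-109) = -3.92 → -4 → -4 mod 360 = 356°
S = 27 + 0.88 × (67 − 27) = 62.2 → 62%
L = 65 + 0.88 × (66 − 65) = 65.88 → 66%

(356, 62, 66)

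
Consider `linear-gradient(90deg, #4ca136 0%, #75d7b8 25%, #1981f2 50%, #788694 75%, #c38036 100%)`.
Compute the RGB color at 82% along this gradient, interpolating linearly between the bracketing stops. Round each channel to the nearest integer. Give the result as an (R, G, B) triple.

82% lies between the 75% and 100% stops, so the local fraction is t = (82 − 75)/(100 − 75) = 7/25 ≈ 0.28.
#788694 → (120, 134, 148); #c38036 → (195, 128, 54).
R = 120 + 0.28 × (195 − 120) = 141 → 141
G = 134 + 0.28 × (128 − 134) = 132.32 → 132
B = 148 + 0.28 × (54 − 148) = 121.68 → 122

(141, 132, 122)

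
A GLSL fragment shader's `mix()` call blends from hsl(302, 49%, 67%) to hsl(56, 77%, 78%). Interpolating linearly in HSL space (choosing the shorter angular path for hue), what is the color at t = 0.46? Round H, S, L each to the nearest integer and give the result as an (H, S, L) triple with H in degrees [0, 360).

Hue: 56 − 302 = -246°, but |-246| > 180 so the shorter arc goes the other way: Δh = -246 + 360 = 114°.
H = 302 + 0.46 × (114) = 354.44 → 354°
S = 49 + 0.46 × (77 − 49) = 61.88 → 62%
L = 67 + 0.46 × (78 − 67) = 72.06 → 72%

(354, 62, 72)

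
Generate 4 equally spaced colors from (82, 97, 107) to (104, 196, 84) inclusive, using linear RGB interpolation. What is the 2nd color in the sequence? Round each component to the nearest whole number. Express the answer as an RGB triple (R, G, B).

(89, 130, 99)

With 4 swatches and endpoints inclusive, swatch 2 sits at t = (2 − 1)/(4 − 1) = 1/3 ≈ 0.3333.
R = 82 + 0.3333 × (104 − 82) = 89.333 → 89
G = 97 + 0.3333 × (196 − 97) = 129.997 → 130
B = 107 + 0.3333 × (84 − 107) = 99.334 → 99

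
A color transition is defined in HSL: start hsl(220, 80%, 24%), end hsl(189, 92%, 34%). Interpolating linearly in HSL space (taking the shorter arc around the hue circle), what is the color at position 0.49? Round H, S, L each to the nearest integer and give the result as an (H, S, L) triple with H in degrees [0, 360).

Hue arc: Δh = 189 − 220 = -31° (|Δh| ≤ 180, already the shorter path).
H = 220 + 0.49 × (-31) = 204.81 → 205°
S = 80 + 0.49 × (92 − 80) = 85.88 → 86%
L = 24 + 0.49 × (34 − 24) = 28.9 → 29%

(205, 86, 29)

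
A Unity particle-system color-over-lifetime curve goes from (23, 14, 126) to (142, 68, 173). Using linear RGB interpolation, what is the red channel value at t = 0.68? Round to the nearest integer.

104

R = 23 + 0.68 × (142 − 23) = 103.92 → 104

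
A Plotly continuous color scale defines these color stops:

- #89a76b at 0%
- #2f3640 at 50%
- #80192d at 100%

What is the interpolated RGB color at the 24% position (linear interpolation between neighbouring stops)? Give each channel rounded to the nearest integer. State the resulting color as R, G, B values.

24% lies between the 0% and 50% stops, so the local fraction is t = (24 − 0)/(50 − 0) = 24/50 ≈ 0.48.
#89a76b → (137, 167, 107); #2f3640 → (47, 54, 64).
R = 137 + 0.48 × (47 − 137) = 93.8 → 94
G = 167 + 0.48 × (54 − 167) = 112.76 → 113
B = 107 + 0.48 × (64 − 107) = 86.36 → 86

(94, 113, 86)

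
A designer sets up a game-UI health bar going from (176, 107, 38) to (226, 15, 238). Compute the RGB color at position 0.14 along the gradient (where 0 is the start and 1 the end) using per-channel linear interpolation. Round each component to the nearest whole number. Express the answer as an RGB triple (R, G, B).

R = 176 + 0.14 × (226 − 176) = 176 + 0.14 × 50 = 183 → 183
G = 107 + 0.14 × (15 − 107) = 107 + 0.14 × -92 = 94.12 → 94
B = 38 + 0.14 × (238 − 38) = 38 + 0.14 × 200 = 66 → 66

(183, 94, 66)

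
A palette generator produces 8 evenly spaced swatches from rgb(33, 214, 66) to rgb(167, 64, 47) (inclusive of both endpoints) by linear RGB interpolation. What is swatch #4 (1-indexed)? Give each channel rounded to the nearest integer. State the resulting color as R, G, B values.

With 8 swatches and endpoints inclusive, swatch 4 sits at t = (4 − 1)/(8 − 1) = 3/7 ≈ 0.4286.
R = 33 + 0.4286 × (167 − 33) = 90.432 → 90
G = 214 + 0.4286 × (64 − 214) = 149.71 → 150
B = 66 + 0.4286 × (47 − 66) = 57.857 → 58

(90, 150, 58)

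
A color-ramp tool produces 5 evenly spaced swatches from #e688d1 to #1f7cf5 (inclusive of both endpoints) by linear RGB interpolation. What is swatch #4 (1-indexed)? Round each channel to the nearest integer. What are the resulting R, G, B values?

(81, 127, 236)

With 5 swatches and endpoints inclusive, swatch 4 sits at t = (4 − 1)/(5 − 1) = 3/4 ≈ 0.75.
#e688d1 → (230, 136, 209); #1f7cf5 → (31, 124, 245).
R = 230 + 0.75 × (31 − 230) = 80.75 → 81
G = 136 + 0.75 × (124 − 136) = 127 → 127
B = 209 + 0.75 × (245 − 209) = 236 → 236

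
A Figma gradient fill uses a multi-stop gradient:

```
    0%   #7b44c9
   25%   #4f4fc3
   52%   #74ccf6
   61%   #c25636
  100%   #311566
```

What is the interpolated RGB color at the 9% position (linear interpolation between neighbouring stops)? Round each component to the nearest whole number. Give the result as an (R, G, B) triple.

(107, 72, 199)

9% lies between the 0% and 25% stops, so the local fraction is t = (9 − 0)/(25 − 0) = 9/25 ≈ 0.36.
#7b44c9 → (123, 68, 201); #4f4fc3 → (79, 79, 195).
R = 123 + 0.36 × (79 − 123) = 107.16 → 107
G = 68 + 0.36 × (79 − 68) = 71.96 → 72
B = 201 + 0.36 × (195 − 201) = 198.84 → 199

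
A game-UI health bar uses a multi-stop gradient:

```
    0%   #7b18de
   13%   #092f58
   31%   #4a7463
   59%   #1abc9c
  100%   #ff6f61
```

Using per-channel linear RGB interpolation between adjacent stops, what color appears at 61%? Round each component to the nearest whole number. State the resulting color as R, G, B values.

61% lies between the 59% and 100% stops, so the local fraction is t = (61 − 59)/(100 − 59) = 2/41 ≈ 0.0488.
#1abc9c → (26, 188, 156); #ff6f61 → (255, 111, 97).
R = 26 + 0.0488 × (255 − 26) = 37.175 → 37
G = 188 + 0.0488 × (111 − 188) = 184.242 → 184
B = 156 + 0.0488 × (97 − 156) = 153.121 → 153

(37, 184, 153)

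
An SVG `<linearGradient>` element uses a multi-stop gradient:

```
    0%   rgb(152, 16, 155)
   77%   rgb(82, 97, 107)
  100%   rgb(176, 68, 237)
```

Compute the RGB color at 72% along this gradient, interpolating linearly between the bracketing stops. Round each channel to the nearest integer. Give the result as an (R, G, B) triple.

72% lies between the 0% and 77% stops, so the local fraction is t = (72 − 0)/(77 − 0) = 72/77 ≈ 0.9351.
R = 152 + 0.9351 × (82 − 152) = 86.543 → 87
G = 16 + 0.9351 × (97 − 16) = 91.743 → 92
B = 155 + 0.9351 × (107 − 155) = 110.115 → 110

(87, 92, 110)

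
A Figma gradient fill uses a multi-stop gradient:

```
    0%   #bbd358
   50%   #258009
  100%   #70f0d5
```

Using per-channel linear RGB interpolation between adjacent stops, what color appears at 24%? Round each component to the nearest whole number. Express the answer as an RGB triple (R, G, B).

(115, 171, 50)

24% lies between the 0% and 50% stops, so the local fraction is t = (24 − 0)/(50 − 0) = 24/50 ≈ 0.48.
#bbd358 → (187, 211, 88); #258009 → (37, 128, 9).
R = 187 + 0.48 × (37 − 187) = 115 → 115
G = 211 + 0.48 × (128 − 211) = 171.16 → 171
B = 88 + 0.48 × (9 − 88) = 50.08 → 50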